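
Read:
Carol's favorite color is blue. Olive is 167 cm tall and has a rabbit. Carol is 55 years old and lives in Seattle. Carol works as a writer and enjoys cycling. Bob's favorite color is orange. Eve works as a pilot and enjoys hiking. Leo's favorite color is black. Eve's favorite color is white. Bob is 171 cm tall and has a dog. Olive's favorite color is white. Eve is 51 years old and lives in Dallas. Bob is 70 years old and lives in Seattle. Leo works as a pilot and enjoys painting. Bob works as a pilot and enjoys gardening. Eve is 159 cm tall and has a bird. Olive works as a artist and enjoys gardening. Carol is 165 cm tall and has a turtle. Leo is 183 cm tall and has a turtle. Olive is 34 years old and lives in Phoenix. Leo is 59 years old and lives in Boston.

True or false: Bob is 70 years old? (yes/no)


Bob is actually 70. yes

yes


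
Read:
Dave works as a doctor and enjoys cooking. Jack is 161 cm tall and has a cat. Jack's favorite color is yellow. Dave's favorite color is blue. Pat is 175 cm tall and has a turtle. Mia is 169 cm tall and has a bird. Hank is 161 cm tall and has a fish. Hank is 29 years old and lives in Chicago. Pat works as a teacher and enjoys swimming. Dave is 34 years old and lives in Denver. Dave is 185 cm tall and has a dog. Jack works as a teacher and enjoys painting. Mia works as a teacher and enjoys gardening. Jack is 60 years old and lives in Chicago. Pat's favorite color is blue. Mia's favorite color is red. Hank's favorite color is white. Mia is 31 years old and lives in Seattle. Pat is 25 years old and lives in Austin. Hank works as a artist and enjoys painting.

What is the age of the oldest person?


Oldest: Jack at 60

60


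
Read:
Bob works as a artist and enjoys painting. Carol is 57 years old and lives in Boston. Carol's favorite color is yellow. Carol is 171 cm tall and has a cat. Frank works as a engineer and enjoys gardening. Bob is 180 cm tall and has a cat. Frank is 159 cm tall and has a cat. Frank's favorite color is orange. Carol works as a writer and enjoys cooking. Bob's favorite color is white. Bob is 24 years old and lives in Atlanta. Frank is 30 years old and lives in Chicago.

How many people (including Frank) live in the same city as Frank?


Frank lives in Chicago. Count = 1

1


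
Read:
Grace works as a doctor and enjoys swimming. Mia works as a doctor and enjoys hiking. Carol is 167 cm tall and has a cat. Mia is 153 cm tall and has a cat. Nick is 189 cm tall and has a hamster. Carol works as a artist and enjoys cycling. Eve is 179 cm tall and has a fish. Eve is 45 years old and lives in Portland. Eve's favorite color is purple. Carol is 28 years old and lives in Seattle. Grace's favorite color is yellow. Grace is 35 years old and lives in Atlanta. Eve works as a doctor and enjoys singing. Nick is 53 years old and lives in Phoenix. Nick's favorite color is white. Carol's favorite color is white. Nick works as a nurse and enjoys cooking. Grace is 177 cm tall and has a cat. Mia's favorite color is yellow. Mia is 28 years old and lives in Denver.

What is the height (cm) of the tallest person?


Tallest: Nick at 189 cm

189


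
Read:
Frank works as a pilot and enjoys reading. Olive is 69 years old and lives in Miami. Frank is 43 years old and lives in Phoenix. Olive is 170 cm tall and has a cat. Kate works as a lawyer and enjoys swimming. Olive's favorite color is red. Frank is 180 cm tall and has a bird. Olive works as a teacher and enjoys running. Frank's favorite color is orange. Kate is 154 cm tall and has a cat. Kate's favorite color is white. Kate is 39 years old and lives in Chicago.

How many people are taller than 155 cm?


Taller than 155: 2

2


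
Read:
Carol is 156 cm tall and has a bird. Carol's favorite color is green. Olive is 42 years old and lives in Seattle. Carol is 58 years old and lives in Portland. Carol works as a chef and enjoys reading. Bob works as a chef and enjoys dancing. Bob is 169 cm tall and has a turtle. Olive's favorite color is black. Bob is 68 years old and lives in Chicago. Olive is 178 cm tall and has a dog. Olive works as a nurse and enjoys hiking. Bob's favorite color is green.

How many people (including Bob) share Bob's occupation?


Bob is a chef. Count = 2

2


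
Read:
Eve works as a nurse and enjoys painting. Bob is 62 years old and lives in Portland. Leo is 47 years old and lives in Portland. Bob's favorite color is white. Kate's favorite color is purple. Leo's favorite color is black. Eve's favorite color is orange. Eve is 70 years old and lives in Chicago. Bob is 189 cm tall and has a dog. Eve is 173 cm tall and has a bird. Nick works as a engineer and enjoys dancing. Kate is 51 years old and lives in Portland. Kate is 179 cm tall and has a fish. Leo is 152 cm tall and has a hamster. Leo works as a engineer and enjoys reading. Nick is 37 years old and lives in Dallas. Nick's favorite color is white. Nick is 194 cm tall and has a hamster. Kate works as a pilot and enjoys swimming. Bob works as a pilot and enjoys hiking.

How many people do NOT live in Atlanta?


Not in Atlanta: 5

5


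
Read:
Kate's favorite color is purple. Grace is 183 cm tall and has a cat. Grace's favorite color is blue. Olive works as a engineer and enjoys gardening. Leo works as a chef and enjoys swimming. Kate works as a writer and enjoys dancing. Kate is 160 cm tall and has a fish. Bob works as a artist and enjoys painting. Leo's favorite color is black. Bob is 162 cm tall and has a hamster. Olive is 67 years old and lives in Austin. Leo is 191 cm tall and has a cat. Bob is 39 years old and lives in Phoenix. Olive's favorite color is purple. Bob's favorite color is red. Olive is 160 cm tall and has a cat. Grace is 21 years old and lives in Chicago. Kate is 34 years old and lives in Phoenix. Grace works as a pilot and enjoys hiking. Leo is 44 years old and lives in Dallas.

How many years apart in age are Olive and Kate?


67 vs 34, diff = 33

33


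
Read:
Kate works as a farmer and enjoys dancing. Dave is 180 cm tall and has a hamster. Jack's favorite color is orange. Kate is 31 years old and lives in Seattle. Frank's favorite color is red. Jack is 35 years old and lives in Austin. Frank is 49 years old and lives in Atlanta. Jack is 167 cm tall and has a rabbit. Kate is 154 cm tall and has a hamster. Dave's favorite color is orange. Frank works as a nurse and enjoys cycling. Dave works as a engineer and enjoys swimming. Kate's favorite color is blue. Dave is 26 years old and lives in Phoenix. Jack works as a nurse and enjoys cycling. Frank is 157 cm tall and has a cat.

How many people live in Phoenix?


Count in Phoenix: 1

1


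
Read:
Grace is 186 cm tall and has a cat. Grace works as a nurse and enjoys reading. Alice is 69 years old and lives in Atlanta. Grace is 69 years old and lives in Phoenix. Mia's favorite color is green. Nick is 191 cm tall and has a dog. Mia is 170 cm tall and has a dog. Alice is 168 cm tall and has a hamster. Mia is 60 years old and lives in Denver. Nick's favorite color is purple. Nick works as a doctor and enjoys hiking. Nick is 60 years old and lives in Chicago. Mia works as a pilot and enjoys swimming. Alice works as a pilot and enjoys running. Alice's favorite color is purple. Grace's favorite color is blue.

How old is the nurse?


The nurse is Grace, age 69

69


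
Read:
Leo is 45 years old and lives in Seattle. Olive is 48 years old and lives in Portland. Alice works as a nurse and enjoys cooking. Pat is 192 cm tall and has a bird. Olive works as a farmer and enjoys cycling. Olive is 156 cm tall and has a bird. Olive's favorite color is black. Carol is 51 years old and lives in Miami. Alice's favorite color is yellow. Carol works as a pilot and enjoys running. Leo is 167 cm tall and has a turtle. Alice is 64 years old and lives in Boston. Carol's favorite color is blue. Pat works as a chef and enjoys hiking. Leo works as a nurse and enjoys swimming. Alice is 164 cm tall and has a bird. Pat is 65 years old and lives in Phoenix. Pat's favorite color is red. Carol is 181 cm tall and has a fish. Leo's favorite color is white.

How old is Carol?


Carol is 51 years old

51


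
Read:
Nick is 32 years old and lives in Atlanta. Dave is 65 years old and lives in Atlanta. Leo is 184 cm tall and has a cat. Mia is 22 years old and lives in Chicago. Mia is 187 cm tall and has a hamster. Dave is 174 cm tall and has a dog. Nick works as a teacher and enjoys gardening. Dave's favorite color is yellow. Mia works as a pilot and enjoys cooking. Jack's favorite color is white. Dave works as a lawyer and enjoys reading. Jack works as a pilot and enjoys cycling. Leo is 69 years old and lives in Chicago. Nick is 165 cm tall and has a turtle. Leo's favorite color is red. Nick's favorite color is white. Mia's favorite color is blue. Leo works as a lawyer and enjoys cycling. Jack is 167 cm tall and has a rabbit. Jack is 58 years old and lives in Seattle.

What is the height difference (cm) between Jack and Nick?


|167 - 165| = 2

2


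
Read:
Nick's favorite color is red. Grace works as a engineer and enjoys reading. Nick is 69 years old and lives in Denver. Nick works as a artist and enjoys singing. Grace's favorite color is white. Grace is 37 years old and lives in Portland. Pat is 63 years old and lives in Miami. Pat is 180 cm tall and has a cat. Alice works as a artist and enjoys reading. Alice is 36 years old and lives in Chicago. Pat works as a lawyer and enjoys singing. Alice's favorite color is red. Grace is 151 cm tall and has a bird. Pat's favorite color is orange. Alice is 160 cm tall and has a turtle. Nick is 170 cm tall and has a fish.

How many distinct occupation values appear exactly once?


Unique occupation values: 2

2


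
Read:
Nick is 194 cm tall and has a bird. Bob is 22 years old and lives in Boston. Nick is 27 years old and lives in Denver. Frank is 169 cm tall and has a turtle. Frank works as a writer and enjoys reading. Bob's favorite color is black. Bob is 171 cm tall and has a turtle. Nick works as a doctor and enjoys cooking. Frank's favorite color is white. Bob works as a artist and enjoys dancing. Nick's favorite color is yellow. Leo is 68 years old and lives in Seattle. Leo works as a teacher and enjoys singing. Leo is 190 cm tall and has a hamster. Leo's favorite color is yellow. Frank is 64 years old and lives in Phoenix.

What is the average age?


Sum=181, n=4, avg=45.25

45.25


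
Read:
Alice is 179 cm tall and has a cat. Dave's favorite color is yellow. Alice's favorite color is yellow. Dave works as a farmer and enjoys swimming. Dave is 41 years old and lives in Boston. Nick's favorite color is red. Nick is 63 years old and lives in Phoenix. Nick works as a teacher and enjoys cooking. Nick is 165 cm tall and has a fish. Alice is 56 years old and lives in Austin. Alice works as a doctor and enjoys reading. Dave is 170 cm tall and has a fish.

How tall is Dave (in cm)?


Dave is 170 cm tall

170


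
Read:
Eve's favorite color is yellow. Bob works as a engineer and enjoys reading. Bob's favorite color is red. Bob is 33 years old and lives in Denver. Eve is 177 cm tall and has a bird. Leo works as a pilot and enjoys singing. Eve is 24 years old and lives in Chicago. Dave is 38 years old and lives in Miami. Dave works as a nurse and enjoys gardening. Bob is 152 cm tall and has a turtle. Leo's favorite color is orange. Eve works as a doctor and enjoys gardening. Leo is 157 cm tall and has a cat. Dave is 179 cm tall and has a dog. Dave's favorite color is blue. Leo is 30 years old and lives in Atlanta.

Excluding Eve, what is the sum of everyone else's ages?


Sum (excluding Eve): 101

101


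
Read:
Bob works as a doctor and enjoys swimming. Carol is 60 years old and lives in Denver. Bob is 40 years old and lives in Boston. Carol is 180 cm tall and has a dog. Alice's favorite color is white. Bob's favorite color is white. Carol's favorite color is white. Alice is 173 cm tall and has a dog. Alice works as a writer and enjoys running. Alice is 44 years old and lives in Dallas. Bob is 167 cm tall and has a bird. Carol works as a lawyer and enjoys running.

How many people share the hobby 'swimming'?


Count: 1

1


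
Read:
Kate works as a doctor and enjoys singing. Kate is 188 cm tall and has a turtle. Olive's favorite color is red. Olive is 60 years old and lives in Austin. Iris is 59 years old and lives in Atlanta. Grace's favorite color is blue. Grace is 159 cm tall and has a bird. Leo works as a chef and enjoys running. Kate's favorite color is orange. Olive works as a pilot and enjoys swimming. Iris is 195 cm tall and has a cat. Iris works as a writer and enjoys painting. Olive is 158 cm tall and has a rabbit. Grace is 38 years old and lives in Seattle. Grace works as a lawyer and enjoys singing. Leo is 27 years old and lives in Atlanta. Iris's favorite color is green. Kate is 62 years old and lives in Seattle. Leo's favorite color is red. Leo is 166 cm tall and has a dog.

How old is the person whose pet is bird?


Person with pet=bird is Grace, age 38

38


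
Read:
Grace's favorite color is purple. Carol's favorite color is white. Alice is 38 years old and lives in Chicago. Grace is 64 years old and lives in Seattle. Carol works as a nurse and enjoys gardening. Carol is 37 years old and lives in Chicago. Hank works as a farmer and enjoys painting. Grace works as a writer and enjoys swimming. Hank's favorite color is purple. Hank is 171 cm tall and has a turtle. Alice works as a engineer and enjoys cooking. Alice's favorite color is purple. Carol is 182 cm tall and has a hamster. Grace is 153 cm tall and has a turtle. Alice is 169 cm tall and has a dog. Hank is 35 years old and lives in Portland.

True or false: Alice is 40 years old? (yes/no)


Alice is actually 38. no

no


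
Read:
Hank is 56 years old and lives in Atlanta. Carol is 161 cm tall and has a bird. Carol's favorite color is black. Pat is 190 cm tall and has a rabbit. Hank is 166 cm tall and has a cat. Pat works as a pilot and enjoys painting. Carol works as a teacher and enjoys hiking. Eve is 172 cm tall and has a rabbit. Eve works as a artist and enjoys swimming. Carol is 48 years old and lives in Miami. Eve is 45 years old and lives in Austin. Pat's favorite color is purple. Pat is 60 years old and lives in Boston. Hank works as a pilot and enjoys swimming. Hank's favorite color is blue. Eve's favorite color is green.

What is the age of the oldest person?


Oldest: Pat at 60

60


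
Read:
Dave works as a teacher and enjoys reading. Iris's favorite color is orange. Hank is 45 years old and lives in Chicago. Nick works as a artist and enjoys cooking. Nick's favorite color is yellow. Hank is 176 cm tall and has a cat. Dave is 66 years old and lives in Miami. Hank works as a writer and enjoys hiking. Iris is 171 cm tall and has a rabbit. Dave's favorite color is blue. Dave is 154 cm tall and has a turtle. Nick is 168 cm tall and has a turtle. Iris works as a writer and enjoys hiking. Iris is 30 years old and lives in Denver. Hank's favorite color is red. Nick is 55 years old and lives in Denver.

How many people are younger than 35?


Filter: 1

1


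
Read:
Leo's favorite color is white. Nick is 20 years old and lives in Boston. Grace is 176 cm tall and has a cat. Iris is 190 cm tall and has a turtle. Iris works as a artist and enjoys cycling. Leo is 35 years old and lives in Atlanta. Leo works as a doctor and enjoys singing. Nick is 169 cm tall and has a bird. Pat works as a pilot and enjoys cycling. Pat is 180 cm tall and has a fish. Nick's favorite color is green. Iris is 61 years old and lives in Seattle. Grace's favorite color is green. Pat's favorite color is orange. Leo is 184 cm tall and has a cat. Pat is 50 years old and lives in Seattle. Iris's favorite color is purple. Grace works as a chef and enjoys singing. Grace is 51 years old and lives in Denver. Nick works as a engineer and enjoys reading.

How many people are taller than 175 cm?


Taller than 175: 4

4


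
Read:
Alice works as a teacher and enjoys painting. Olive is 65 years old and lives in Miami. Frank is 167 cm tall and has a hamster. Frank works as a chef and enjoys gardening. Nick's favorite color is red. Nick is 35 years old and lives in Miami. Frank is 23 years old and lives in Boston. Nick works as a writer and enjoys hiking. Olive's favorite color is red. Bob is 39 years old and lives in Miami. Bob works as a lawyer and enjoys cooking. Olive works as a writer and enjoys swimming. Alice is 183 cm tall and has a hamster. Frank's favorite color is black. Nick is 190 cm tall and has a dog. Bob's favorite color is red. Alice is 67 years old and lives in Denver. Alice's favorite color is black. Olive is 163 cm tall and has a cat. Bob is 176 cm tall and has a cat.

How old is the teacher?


The teacher is Alice, age 67

67


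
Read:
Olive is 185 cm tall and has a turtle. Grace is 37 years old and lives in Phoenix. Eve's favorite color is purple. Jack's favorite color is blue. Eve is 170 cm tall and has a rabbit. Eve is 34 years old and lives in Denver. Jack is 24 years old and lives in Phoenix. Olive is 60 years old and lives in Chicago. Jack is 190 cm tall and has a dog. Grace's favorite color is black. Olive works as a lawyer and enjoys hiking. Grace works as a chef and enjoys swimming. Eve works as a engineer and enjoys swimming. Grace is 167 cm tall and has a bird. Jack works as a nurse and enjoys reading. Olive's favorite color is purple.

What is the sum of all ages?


60+34+24+37 = 155

155


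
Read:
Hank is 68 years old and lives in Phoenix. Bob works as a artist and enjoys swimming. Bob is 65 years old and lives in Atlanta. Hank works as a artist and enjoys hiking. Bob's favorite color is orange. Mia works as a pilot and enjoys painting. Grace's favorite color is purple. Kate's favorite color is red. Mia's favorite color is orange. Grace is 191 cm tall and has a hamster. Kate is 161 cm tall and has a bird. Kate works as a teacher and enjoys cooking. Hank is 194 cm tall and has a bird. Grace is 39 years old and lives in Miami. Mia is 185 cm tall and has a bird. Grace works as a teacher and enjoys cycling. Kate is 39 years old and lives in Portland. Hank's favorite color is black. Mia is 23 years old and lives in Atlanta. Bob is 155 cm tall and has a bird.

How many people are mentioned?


People: Grace, Bob, Kate, Mia, Hank. Count = 5

5


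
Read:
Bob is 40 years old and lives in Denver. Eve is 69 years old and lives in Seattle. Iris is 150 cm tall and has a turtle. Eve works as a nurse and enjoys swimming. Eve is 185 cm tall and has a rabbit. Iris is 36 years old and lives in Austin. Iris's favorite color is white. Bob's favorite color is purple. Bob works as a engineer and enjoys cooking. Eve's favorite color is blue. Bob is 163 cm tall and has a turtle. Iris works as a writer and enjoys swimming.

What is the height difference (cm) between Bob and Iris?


|163 - 150| = 13

13


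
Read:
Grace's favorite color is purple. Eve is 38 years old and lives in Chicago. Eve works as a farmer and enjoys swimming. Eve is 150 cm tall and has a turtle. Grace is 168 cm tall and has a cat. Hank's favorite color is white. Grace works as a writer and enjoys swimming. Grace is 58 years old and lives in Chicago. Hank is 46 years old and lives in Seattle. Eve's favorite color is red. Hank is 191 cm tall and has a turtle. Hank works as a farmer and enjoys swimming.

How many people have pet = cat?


Count: 1

1


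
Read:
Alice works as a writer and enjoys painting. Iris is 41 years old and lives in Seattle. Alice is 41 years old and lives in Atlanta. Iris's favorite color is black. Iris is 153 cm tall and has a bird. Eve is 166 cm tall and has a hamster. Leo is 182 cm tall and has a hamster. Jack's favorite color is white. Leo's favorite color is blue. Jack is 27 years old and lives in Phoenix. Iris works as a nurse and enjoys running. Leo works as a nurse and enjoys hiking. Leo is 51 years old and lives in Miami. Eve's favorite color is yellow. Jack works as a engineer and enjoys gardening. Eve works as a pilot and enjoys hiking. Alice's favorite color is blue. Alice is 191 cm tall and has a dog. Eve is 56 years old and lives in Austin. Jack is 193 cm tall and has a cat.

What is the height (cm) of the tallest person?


Tallest: Jack at 193 cm

193


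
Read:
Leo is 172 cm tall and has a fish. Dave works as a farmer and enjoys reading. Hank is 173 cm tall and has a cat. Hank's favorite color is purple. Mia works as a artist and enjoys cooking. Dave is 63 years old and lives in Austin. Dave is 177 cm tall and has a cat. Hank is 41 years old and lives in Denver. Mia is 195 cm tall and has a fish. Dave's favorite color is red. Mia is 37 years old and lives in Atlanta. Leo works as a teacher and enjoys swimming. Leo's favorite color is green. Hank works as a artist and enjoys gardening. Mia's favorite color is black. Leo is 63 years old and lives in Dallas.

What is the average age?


Sum=204, n=4, avg=51

51


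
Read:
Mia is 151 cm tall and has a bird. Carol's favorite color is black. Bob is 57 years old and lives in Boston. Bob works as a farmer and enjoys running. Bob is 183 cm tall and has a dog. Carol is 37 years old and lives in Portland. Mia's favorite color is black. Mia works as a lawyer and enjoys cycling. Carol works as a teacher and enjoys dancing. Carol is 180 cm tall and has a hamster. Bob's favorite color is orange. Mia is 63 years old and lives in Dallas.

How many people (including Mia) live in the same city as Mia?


Mia lives in Dallas. Count = 1

1


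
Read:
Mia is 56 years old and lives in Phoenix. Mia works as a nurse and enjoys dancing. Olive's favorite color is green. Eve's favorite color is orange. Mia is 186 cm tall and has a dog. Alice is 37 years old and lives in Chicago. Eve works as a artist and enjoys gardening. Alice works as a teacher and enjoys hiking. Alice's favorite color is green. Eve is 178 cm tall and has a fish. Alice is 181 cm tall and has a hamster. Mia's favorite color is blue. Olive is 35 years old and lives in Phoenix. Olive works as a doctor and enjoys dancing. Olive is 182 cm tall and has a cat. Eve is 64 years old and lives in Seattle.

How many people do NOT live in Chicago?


Not in Chicago: 3

3


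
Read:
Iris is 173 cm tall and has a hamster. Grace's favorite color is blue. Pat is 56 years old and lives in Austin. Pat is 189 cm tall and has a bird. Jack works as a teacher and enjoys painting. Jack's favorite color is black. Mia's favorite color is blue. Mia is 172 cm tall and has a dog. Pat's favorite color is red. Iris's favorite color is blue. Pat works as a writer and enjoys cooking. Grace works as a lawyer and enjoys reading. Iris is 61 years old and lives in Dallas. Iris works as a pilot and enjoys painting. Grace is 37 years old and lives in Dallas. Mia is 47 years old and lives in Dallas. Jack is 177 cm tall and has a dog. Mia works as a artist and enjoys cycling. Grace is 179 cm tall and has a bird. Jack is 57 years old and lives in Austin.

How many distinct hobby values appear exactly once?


Unique hobby values: 3

3


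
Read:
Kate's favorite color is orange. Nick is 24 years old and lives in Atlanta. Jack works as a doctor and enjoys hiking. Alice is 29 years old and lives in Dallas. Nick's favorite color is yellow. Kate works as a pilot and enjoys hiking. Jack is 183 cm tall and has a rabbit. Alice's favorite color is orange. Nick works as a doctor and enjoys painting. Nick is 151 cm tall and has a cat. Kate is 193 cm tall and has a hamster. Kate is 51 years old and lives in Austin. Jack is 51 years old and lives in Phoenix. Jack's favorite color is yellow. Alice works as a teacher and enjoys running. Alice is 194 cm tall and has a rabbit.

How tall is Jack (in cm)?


Jack is 183 cm tall

183


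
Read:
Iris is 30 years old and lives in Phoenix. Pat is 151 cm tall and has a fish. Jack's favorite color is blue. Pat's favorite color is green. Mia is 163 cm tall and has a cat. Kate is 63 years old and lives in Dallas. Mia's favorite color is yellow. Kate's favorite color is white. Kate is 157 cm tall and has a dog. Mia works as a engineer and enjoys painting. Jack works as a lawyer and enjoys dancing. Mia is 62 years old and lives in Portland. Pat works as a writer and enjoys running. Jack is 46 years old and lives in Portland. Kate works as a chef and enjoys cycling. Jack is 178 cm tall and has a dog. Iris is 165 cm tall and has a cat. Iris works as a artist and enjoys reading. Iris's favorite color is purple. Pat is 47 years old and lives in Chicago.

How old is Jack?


Jack is 46 years old

46


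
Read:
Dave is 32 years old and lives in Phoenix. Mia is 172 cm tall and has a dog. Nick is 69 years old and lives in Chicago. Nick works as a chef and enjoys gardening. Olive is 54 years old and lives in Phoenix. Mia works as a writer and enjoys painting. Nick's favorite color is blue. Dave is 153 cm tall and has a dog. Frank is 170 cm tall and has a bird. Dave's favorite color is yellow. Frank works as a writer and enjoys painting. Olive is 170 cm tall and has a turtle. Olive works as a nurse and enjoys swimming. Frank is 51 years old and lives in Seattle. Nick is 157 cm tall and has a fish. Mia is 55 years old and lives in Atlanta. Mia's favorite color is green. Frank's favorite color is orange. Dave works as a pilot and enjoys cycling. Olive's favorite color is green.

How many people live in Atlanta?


Count in Atlanta: 1

1


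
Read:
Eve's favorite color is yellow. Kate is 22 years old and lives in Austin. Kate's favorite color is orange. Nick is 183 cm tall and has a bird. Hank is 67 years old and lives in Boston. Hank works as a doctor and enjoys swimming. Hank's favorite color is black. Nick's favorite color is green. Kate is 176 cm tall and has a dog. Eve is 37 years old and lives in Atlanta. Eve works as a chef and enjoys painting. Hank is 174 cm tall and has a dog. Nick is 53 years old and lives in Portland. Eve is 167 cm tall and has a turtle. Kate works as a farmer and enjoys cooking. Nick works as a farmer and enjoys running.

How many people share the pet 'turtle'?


Count: 1

1


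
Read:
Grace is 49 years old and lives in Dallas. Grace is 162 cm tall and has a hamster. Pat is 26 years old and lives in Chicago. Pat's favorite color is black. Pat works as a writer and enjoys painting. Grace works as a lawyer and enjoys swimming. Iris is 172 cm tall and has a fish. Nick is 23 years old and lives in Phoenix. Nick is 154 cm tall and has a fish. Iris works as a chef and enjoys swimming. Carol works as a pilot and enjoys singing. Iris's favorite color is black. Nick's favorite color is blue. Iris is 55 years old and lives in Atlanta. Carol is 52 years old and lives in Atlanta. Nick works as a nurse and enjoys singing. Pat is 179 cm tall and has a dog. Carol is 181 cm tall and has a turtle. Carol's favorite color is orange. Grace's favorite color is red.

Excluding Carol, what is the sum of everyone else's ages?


Sum (excluding Carol): 153

153


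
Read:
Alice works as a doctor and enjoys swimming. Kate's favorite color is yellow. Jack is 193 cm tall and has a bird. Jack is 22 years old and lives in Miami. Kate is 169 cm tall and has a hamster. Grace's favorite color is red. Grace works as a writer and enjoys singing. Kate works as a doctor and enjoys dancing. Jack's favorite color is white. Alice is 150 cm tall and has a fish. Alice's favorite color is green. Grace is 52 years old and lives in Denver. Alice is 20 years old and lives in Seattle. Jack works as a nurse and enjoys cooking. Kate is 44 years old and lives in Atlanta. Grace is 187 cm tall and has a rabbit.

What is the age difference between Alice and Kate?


|20 - 44| = 24

24


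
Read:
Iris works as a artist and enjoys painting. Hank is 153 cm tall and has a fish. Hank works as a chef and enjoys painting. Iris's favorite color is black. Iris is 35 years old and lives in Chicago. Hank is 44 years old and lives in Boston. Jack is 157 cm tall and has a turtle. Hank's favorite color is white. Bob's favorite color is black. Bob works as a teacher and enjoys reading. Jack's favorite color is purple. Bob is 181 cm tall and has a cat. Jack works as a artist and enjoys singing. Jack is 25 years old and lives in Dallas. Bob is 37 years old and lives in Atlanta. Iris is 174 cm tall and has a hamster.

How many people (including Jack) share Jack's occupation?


Jack is a artist. Count = 2

2


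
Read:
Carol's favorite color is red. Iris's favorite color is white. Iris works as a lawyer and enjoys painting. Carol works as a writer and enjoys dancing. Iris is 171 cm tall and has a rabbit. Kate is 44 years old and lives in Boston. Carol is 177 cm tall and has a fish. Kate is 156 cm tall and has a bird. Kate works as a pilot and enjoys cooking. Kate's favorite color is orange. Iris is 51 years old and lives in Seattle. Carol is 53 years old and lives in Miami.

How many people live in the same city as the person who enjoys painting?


Person with hobby painting is Iris, city Seattle. Count = 1

1


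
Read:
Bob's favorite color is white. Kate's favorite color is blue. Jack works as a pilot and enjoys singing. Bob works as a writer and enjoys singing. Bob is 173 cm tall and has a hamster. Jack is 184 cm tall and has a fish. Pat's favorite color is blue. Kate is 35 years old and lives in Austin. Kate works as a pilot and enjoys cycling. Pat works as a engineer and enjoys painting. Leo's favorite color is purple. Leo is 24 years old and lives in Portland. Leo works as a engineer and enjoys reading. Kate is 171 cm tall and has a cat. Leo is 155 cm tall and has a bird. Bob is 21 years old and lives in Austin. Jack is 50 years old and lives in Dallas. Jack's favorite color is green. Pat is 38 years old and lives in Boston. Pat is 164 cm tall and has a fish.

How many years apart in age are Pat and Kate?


38 vs 35, diff = 3

3


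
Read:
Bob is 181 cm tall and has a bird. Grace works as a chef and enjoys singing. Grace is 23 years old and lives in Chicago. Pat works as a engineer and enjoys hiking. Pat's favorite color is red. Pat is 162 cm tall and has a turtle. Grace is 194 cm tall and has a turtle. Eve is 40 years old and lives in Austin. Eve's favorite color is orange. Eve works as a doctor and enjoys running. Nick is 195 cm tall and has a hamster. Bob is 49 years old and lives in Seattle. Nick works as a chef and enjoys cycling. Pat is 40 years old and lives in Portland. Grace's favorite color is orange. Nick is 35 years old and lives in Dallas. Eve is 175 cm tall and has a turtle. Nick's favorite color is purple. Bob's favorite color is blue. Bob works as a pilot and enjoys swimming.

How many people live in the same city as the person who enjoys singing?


Person with hobby singing is Grace, city Chicago. Count = 1

1


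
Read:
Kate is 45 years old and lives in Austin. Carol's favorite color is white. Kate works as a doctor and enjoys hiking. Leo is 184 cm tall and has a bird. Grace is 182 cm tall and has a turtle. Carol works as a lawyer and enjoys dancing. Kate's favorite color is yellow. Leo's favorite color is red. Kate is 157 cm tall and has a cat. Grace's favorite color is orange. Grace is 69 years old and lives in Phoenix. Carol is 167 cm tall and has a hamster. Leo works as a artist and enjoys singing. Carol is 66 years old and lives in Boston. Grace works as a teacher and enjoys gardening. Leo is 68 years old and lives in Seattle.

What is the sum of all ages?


68+45+69+66 = 248

248


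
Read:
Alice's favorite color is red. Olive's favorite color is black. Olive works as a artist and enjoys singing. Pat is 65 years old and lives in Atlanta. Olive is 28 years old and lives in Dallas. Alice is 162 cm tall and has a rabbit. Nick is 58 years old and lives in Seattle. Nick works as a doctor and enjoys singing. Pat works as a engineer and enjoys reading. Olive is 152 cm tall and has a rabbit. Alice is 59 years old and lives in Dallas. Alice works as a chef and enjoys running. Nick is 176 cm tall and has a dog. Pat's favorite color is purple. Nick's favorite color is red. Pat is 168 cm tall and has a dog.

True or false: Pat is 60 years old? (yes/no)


Pat is actually 65. no

no


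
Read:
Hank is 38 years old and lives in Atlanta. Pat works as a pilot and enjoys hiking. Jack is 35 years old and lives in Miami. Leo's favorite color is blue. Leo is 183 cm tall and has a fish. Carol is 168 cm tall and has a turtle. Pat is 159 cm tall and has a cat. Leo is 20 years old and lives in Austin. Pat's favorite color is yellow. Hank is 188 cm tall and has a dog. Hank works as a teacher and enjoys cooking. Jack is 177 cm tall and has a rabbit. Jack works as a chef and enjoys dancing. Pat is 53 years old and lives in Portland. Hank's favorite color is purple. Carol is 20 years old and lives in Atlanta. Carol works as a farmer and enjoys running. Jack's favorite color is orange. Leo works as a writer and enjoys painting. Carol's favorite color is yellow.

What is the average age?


Sum=166, n=5, avg=33.2

33.2


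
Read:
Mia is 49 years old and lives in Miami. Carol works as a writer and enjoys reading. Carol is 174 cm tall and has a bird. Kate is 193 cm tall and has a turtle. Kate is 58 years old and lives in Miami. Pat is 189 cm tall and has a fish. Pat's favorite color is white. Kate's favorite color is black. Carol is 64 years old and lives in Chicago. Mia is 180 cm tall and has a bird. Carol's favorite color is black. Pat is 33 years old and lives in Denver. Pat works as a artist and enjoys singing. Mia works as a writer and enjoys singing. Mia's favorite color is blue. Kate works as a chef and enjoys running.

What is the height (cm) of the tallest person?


Tallest: Kate at 193 cm

193


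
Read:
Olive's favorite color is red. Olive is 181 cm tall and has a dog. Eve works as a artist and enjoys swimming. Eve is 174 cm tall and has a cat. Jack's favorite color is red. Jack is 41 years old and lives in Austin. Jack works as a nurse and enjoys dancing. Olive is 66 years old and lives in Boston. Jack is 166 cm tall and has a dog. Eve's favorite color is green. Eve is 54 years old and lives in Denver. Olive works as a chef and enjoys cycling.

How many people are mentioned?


People: Olive, Jack, Eve. Count = 3

3


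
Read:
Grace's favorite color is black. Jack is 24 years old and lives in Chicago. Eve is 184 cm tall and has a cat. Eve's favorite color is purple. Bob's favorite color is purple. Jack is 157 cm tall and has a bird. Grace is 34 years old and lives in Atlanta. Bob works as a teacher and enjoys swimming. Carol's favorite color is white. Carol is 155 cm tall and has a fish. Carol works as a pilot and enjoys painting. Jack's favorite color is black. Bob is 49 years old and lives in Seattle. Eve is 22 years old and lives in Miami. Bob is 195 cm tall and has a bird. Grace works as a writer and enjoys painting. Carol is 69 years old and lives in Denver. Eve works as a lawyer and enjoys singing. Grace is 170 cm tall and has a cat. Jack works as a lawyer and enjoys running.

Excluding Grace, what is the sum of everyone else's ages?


Sum (excluding Grace): 164

164


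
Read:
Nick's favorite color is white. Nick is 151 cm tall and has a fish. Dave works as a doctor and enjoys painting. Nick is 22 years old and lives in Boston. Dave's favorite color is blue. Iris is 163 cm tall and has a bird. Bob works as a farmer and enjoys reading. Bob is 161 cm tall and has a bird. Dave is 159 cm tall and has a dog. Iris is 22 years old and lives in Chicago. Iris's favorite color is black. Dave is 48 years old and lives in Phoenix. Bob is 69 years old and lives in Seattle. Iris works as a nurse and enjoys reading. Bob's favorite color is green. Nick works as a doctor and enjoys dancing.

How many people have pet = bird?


Count: 2

2


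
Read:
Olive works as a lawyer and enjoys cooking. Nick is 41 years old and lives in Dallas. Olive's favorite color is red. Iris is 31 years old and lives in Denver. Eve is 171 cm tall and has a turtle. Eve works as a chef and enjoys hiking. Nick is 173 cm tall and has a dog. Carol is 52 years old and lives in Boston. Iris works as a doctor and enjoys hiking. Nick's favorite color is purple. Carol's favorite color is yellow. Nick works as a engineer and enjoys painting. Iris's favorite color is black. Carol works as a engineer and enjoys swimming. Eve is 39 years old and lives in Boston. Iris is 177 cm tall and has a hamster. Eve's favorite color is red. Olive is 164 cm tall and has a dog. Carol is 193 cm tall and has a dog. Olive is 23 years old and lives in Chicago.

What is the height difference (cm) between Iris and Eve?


|177 - 171| = 6

6


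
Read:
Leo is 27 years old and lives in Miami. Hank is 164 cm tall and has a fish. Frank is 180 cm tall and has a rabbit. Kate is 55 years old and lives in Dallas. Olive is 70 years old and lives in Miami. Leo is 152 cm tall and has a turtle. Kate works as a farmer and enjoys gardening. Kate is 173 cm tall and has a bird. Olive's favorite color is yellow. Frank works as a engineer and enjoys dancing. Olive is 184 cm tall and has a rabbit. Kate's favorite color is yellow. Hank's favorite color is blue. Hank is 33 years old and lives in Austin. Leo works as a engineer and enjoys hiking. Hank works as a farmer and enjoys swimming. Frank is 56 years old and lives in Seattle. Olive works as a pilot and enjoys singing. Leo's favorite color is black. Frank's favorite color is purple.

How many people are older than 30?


Filter: 4

4


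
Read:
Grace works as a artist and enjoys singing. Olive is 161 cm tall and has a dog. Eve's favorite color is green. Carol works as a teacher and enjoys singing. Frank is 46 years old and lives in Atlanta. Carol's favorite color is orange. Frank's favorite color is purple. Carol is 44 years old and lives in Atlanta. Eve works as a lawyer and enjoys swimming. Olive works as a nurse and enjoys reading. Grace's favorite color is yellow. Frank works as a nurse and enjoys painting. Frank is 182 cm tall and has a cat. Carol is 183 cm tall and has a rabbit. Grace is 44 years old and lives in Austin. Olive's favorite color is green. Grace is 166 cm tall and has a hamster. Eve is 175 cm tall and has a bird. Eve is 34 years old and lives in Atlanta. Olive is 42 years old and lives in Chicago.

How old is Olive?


Olive is 42 years old

42


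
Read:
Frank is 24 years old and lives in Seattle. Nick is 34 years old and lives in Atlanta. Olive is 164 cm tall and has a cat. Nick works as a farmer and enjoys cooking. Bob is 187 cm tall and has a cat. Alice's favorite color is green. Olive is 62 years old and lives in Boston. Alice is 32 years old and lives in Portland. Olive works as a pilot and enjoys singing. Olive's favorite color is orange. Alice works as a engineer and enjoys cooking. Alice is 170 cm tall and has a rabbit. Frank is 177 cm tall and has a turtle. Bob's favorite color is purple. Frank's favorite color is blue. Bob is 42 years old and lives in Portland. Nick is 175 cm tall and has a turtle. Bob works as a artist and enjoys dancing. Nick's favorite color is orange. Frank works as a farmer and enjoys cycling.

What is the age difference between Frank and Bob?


|24 - 42| = 18

18


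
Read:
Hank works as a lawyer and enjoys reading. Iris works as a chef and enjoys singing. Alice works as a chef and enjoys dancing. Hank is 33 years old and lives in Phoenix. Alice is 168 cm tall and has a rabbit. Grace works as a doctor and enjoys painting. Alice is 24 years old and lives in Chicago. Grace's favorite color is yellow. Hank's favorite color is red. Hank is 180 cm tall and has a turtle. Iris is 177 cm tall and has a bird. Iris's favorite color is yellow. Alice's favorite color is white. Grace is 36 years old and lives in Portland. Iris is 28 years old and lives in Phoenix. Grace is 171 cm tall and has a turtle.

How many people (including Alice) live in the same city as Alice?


Alice lives in Chicago. Count = 1

1


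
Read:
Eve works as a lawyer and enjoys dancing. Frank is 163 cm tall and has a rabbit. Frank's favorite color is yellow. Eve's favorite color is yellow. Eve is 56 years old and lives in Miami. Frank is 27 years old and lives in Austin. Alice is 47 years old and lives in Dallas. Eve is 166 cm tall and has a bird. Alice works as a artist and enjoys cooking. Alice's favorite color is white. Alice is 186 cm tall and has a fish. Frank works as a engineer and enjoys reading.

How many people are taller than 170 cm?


Taller than 170: 1

1
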